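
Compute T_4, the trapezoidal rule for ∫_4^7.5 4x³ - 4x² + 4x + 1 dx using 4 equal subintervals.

2543.92578125

Δx = (7.5 − 4)/4 = 0.875.
f(4) = 209, f(4.875) = 388.8671875, f(5.75) = 652.1875, f(6.625) = 1015.0390625, f(7.5) = 1493.5.
T_4 = (Δx/2)·[f(x_0) + 2f(x_1) + 2f(x_2) + 2f(x_3) + f(x_4)].
Sum = 2543.92578125.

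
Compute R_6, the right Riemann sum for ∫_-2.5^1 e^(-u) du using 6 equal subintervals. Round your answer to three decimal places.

Δu = (1 − (-2.5))/6 = 7/12.
Right endpoints: -23/12, -4/3, -0.75, -1/6, 5/12, 1.
f(-23/12) ≈ 6.798, f(-4/3) ≈ 3.794, f(-0.75) ≈ 2.117, f(-1/6) ≈ 1.181, f(5/12) ≈ 0.659, f(1) ≈ 0.368.
Sum = Δu · [f(-23/12) + f(-4/3) + f(-0.75) + ...].
Sum ≈ 8.702.

8.702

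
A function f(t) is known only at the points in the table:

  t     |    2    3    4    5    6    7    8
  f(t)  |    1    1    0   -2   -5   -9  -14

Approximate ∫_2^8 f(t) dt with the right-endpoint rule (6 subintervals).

Δt = 1.
Sum = 1·[1 + 0 + (-2) + (-5) + (-9) + (-14)] = -29.

-29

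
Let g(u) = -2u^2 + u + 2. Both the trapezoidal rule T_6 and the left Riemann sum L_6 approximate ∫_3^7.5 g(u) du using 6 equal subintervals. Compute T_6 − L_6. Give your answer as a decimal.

T_6 = -231.46875.
L_6 = -197.71875.
T_6 − L_6 = -33.75.

-33.75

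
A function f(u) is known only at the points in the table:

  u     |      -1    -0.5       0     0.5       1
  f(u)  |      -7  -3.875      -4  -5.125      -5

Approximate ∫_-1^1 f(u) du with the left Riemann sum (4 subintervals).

-10

Δu = 0.5.
Sum = 0.5·[(-7) + (-3.875) + (-4) + (-5.125)] = -10.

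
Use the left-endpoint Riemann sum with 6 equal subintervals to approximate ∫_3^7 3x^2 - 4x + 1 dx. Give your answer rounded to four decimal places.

Δx = (7 − 3)/6 = 2/3.
Left endpoints: 3, 11/3, 13/3, 5, 17/3, 19/3.
f(3) = 16, f(11/3) = 80/3, f(13/3) = 40, f(5) = 56, f(17/3) = 224/3, f(19/3) = 96.
Sum = Δx · [f(3) + f(11/3) + f(13/3) + ...].
Sum ≈ 206.2222.

206.2222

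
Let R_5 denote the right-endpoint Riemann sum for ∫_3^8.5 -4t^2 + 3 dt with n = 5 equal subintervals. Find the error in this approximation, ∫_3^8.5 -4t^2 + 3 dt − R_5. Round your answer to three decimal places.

143.587

Exact integral: ∫_3^8.5 f(t) dt ≈ -766.33333.
R_5 = -909.92.
Error ≈ -766.33333 − (-909.92) ≈ 143.587.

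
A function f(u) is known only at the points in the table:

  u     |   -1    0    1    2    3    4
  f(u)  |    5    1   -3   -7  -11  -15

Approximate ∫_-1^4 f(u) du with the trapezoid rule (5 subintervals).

Δu = 1.
T_5 = (1/2)·[5 + 2·1 + 2·(-3) + 2·(-7) + 2·(-11) + (-15)] = -25.

-25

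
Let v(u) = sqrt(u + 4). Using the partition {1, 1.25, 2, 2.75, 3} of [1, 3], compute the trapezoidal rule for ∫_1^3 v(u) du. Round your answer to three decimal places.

4.892

Subinterval widths: 0.25, 0.75, 0.75, 0.25.
v(1) ≈ 2.236, v(1.25) ≈ 2.291, v(2) ≈ 2.449, v(2.75) ≈ 2.598, v(3) ≈ 2.646.
On each subinterval the trapezoid contributes (Δu_i/2)·[v(u_{i-1}) + v(u_i)].
Sum ≈ 4.892.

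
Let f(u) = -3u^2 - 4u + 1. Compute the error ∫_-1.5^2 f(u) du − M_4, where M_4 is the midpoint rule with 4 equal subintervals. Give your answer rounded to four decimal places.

-0.6699

Exact integral: ∫_-1.5^2 f(u) du = -11.375.
M_4 ≈ -10.705078.
Error ≈ -11.375 − (-10.705078) ≈ -0.6699.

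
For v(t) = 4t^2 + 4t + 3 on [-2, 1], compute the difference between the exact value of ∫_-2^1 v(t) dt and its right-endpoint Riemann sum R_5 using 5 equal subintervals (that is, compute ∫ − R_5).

-0.72

Exact integral: ∫_-2^1 v(t) dt = 15.
R_5 = 15.72.
Error = 15 − 15.72 = -0.72.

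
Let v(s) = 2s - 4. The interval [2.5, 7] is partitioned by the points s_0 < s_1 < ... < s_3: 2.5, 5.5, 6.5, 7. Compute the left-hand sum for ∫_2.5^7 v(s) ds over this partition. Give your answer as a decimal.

14.5

Subinterval widths: 3, 1, 0.5.
Left endpoints: 2.5, 5.5, 6.5.
v(2.5) = 1, v(5.5) = 7, v(6.5) = 9.
Sum = Σ Δs_i · v(s_i).
Sum = 14.5.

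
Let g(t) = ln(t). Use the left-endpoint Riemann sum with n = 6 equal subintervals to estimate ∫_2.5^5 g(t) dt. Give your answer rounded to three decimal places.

Δt = (5 − 2.5)/6 = 5/12.
Left endpoints: 2.5, 35/12, 10/3, 3.75, 25/6, 55/12.
g(2.5) ≈ 0.916, g(35/12) ≈ 1.070, g(10/3) ≈ 1.204, g(3.75) ≈ 1.322, g(25/6) ≈ 1.427, g(55/12) ≈ 1.522.
Sum = Δt · [g(2.5) + g(35/12) + g(10/3) + ...].
Sum ≈ 3.109.

3.109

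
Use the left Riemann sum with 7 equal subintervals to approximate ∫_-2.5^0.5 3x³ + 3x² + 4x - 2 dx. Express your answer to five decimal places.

Δx = (0.5 − (-2.5))/7 = 3/7.
Left endpoints: -2.5, -29/14, -23/14, -17/14, -11/14, -5/14, 1/14.
f(-2.5) = -40.125, f(-29/14) = -66069/2744, f(-23/14) = -37803/2744, f(-17/14) = -21417/2744, f(-11/14) = -13023/2744, f(-5/14) = -8733/2744, f(1/14) = -4659/2744.
Sum = Δx · [f(-2.5) + f(-29/14) + f(-23/14) + ...].
Sum ≈ -40.89031.

-40.89031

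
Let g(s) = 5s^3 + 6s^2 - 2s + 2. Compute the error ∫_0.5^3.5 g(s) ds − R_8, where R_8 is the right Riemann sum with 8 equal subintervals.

Exact integral: ∫_0.5^3.5 g(s) ds = 267.
R_8 = 321.984375.
Error = 267 − 321.984375 = -54.984375.

-54.984375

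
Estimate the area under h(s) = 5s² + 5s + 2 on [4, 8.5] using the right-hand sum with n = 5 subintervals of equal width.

Δs = (8.5 − 4)/5 = 0.9.
Right endpoints: 4.9, 5.8, 6.7, 7.6, 8.5.
h(4.9) = 146.55, h(5.8) = 199.2, h(6.7) = 259.95, h(7.6) = 328.8, h(8.5) = 405.75.
Sum = Δs · [h(4.9) + h(5.8) + h(6.7) + h(7.6) + h(8.5)].
Sum = 1206.225.

1206.225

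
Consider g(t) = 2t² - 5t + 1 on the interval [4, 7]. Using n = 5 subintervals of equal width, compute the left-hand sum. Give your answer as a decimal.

Δt = (7 − 4)/5 = 0.6.
Left endpoints: 4, 4.6, 5.2, 5.8, 6.4.
g(4) = 13, g(4.6) = 20.32, g(5.2) = 29.08, g(5.8) = 39.28, g(6.4) = 50.92.
Sum = Δt · [g(4) + g(4.6) + g(5.2) + g(5.8) + g(6.4)].
Sum = 91.56.

91.56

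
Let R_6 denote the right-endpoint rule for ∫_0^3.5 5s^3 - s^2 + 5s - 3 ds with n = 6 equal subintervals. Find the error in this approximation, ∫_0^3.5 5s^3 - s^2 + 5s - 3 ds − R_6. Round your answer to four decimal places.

Exact integral: ∫_0^3.5 f(s) ds ≈ 193.411458.
R_6 ≈ 262.480758.
Error ≈ 193.411458 − 262.480758 ≈ -69.0693.

-69.0693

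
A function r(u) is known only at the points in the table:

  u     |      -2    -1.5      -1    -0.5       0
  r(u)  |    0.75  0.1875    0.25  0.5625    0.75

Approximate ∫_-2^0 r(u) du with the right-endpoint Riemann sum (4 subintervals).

0.875

Δu = 0.5.
Sum = 0.5·[0.1875 + 0.25 + 0.5625 + 0.75] = 0.875.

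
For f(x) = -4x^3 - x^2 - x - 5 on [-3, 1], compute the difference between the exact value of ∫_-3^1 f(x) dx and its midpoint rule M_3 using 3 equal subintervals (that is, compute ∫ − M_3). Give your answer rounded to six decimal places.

Exact integral: ∫_-3^1 f(x) dx ≈ 54.66666667.
M_3 ≈ 48.14814815.
Error ≈ 54.66666667 − 48.14814815 ≈ 6.518519.

6.518519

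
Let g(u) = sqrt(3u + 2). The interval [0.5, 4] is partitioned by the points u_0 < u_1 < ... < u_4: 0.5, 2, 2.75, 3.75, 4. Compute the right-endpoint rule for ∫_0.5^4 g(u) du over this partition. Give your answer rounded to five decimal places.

Subinterval widths: 1.5, 0.75, 1, 0.25.
Right endpoints: 2, 2.75, 3.75, 4.
g(2) ≈ 2.82843, g(2.75) ≈ 3.20156, g(3.75) ≈ 3.64005, g(4) ≈ 3.74166.
Sum = Σ Δu_i · g(u_i).
Sum ≈ 11.21928.

11.21928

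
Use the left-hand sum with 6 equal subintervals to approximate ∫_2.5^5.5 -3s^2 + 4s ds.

Δs = (5.5 − 2.5)/6 = 0.5.
Left endpoints: 2.5, 3, 3.5, 4, 4.5, 5.
f(2.5) = -8.75, f(3) = -15, f(3.5) = -22.75, f(4) = -32, f(4.5) = -42.75, f(5) = -55.
Sum = Δs · [f(2.5) + f(3) + f(3.5) + ...].
Sum = -88.125.

-88.125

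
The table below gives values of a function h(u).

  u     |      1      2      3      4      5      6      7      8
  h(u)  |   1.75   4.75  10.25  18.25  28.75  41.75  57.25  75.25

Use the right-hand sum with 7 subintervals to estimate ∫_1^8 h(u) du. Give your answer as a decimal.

Δu = 1.
Sum = 1·[4.75 + 10.25 + 18.25 + 28.75 + 41.75 + 57.25 + 75.25] = 236.25.

236.25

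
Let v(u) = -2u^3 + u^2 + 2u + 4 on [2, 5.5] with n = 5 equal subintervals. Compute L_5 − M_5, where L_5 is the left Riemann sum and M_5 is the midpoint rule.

L_5 = -263.41.
M_5 = -353.416875.
L_5 − M_5 = 90.006875.

90.006875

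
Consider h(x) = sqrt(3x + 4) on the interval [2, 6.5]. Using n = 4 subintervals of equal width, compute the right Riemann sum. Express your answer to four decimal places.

19.2191

Δx = (6.5 − 2)/4 = 1.125.
Right endpoints: 3.125, 4.25, 5.375, 6.5.
h(3.125) ≈ 3.6572, h(4.25) ≈ 4.0927, h(5.375) ≈ 4.4861, h(6.5) ≈ 4.8477.
Sum = Δx · [h(3.125) + h(4.25) + h(5.375) + h(6.5)].
Sum ≈ 19.2191.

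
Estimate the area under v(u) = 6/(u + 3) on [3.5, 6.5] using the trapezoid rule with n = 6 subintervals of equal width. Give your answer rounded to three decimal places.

2.279

Δu = (6.5 − 3.5)/6 = 0.5.
v(3.5) = 12/13, v(4) = 6/7, v(4.5) = 0.8, v(5) = 0.75, v(5.5) = 12/17, v(6) = 2/3, v(6.5) = 12/19.
T_6 = (Δu/2)·[v(u_0) + 2v(u_1) + ... + 2v(u_{5}) + v(u_6)].
Sum ≈ 2.279.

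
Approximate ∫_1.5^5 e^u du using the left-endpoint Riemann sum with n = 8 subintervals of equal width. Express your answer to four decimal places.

114.7350

Δu = (5 − 1.5)/8 = 0.4375.
Left endpoints: 1.5, 1.9375, 2.375, 2.8125, 3.25, 3.6875, 4.125, 4.5625.
f(1.5) ≈ 4.4817, f(1.9375) ≈ 6.9414, f(2.375) ≈ 10.7510, f(2.8125) ≈ 16.6515, f(3.25) ≈ 25.7903, f(3.6875) ≈ 39.9449, f(4.125) ≈ 61.8678, f(4.5625) ≈ 95.8227.
Sum = Δu · [f(1.5) + f(1.9375) + f(2.375) + ...].
Sum ≈ 114.7350.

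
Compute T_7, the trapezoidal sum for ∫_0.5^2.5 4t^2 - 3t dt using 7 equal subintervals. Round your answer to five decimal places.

Δt = (2.5 − 0.5)/7 = 2/7.
f(0.5) = -0.5, f(11/14) = 11/98, f(15/14) = 135/98, f(19/14) = 323/98, f(23/14) = 575/98, f(27/14) = 891/98, f(31/14) = 1271/98, f(2.5) = 17.5.
T_7 = (Δt/2)·[f(t_0) + 2f(t_1) + ... + 2f(t_{6}) + f(t_7)].
Sum ≈ 11.77551.

11.77551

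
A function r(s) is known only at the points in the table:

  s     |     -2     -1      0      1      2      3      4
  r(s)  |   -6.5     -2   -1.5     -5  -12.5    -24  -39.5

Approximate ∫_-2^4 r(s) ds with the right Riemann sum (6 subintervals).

Δs = 1.
Sum = 1·[(-2) + (-1.5) + (-5) + (-12.5) + (-24) + (-39.5)] = -84.5.

-84.5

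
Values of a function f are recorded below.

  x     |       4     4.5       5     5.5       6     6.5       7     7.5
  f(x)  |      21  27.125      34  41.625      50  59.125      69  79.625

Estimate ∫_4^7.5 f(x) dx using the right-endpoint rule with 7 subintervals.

180.25

Δx = 0.5.
Sum = 0.5·[27.125 + 34 + 41.625 + 50 + 59.125 + 69 + 79.625] = 180.25.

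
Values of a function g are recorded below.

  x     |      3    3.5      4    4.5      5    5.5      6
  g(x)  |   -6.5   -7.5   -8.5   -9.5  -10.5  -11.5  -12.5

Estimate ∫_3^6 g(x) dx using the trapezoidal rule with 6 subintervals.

-28.5

Δx = 0.5.
T_6 = (0.5/2)·[(-6.5) + 2·(-7.5) + 2·(-8.5) + 2·(-9.5) + 2·(-10.5) + 2·(-11.5) + (-12.5)] = -28.5.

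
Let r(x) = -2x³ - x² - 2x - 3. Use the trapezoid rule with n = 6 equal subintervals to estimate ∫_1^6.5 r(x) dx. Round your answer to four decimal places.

-1059.0906

Δx = (6.5 − 1)/6 = 11/12.
r(1) = -8, r(23/12) = -21245/864, r(17/6) = -1679/27, r(3.75) = -130.03125, r(14/3) = -6409/27, r(67/12) = -339937/864, r(6.5) = -607.5.
T_6 = (Δx/2)·[r(x_0) + 2r(x_1) + ... + 2r(x_{5}) + r(x_6)].
Sum ≈ -1059.0906.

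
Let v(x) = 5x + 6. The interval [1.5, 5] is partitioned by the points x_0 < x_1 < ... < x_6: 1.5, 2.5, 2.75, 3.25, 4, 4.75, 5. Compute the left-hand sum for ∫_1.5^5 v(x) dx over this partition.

Subinterval widths: 1, 0.25, 0.5, 0.75, 0.75, 0.25.
Left endpoints: 1.5, 2.5, 2.75, 3.25, 4, 4.75.
v(1.5) = 13.5, v(2.5) = 18.5, v(2.75) = 19.75, v(3.25) = 22.25, v(4) = 26, v(4.75) = 29.75.
Sum = Σ Δx_i · v(x_i).
Sum = 71.625.

71.625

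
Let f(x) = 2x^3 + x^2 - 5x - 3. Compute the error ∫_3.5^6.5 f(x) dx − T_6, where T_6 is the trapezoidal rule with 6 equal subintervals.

-3.875

Exact integral: ∫_3.5^6.5 f(x) dx = 810.75.
T_6 = 814.625.
Error = 810.75 − 814.625 = -3.875.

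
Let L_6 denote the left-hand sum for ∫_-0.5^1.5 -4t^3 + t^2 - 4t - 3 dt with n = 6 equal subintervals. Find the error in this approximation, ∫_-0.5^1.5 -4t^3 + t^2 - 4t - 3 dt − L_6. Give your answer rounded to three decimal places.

Exact integral: ∫_-0.5^1.5 f(t) dt ≈ -13.83333.
L_6 ≈ -10.68519.
Error ≈ -13.83333 − (-10.68519) ≈ -3.148.

-3.148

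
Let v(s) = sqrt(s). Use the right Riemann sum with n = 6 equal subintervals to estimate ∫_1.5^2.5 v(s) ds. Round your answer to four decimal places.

1.4400

Δs = (2.5 − 1.5)/6 = 1/6.
Right endpoints: 5/3, 11/6, 2, 13/6, 7/3, 2.5.
v(5/3) ≈ 1.2910, v(11/6) ≈ 1.3540, v(2) ≈ 1.4142, v(13/6) ≈ 1.4720, v(7/3) ≈ 1.5275, v(2.5) ≈ 1.5811.
Sum = Δs · [v(5/3) + v(11/6) + v(2) + ...].
Sum ≈ 1.4400.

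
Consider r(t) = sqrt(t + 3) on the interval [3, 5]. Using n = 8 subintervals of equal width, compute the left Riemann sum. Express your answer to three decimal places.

5.239

Δt = (5 − 3)/8 = 0.25.
Left endpoints: 3, 3.25, 3.5, 3.75, 4, 4.25, 4.5, 4.75.
r(3) ≈ 2.449, r(3.25) ≈ 2.500, r(3.5) ≈ 2.550, r(3.75) ≈ 2.598, r(4) ≈ 2.646, r(4.25) ≈ 2.693, r(4.5) ≈ 2.739, r(4.75) ≈ 2.784.
Sum = Δt · [r(3) + r(3.25) + r(3.5) + ...].
Sum ≈ 5.239.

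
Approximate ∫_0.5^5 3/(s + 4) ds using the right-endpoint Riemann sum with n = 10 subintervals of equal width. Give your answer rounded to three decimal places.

Δs = (5 − 0.5)/10 = 0.45.
Right endpoints: 0.95, 1.4, 1.85, 2.3, 2.75, 3.2, 3.65, 4.1, 4.55, 5.
f(0.95) = 20/33, f(1.4) = 5/9, f(1.85) = 20/39, f(2.3) = 10/21, f(2.75) = 4/9, f(3.2) = 5/12, f(3.65) = 20/51, f(4.1) = 10/27, f(4.55) = 20/57, f(5) = 1/3.
Sum = Δs · [f(0.95) + f(1.4) + f(1.85) + ...].
Sum ≈ 2.006.

2.006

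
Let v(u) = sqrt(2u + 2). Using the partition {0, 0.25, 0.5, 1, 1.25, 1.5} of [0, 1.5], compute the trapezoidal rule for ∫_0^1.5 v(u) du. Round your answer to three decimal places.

Subinterval widths: 0.25, 0.25, 0.5, 0.25, 0.25.
v(0) ≈ 1.414, v(0.25) ≈ 1.581, v(0.5) ≈ 1.732, v(1) ≈ 2.000, v(1.25) ≈ 2.121, v(1.5) ≈ 2.236.
On each subinterval the trapezoid contributes (Δu_i/2)·[v(u_{i-1}) + v(u_i)].
Sum ≈ 2.781.

2.781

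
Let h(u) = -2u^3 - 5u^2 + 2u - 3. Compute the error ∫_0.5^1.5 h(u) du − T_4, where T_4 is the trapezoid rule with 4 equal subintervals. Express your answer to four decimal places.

Exact integral: ∫_0.5^1.5 h(u) du ≈ -8.916667.
T_4 = -9.03125.
Error ≈ -8.916667 − (-9.03125) ≈ 0.1146.

0.1146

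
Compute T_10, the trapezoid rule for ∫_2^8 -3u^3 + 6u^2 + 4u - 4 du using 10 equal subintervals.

-1970.04

Δu = (8 − 2)/10 = 0.6.
f(2) = 4, f(2.6) = -5.768, f(3.2) = -28.064, f(3.8) = -66.776, f(4.4) = -125.792, f(5) = -209, f(5.6) = -320.288, f(6.2) = -463.544, f(6.8) = -642.656, f(7.4) = -861.512, f(8) = -1124.
T_10 = (Δu/2)·[f(u_0) + 2f(u_1) + ... + 2f(u_{9}) + f(u_10)].
Sum = -1970.04.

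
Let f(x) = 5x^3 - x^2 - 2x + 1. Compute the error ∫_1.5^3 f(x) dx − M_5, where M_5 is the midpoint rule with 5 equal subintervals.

Exact integral: ∫_1.5^3 f(x) dx = 81.796875.
M_5 = 81.4284375.
Error = 81.796875 − 81.4284375 = 0.3684375.

0.3684375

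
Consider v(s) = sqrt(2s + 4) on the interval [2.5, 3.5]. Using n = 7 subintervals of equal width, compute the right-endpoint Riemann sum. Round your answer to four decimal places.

Δs = (3.5 − 2.5)/7 = 1/7.
Right endpoints: 37/14, 39/14, 41/14, 43/14, 45/14, 47/14, 3.5.
v(37/14) ≈ 3.0472, v(39/14) ≈ 3.0938, v(41/14) ≈ 3.1396, v(43/14) ≈ 3.1848, v(45/14) ≈ 3.2293, v(47/14) ≈ 3.2733, v(3.5) ≈ 3.3166.
Sum = Δs · [v(37/14) + v(39/14) + v(41/14) + ...].
Sum ≈ 3.1835.

3.1835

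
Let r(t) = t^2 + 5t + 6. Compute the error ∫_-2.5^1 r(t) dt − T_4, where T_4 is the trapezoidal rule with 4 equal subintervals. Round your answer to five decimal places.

-0.44661

Exact integral: ∫_-2.5^1 r(t) dt ≈ 13.4166667.
T_4 = 13.86328125.
Error ≈ 13.4166667 − 13.86328125 ≈ -0.44661.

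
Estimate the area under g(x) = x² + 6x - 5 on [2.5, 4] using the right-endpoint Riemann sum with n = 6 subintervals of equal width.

40.234375

Δx = (4 − 2.5)/6 = 0.25.
Right endpoints: 2.75, 3, 3.25, 3.5, 3.75, 4.
g(2.75) = 19.0625, g(3) = 22, g(3.25) = 25.0625, g(3.5) = 28.25, g(3.75) = 31.5625, g(4) = 35.
Sum = Δx · [g(2.75) + g(3) + g(3.25) + ...].
Sum = 40.234375.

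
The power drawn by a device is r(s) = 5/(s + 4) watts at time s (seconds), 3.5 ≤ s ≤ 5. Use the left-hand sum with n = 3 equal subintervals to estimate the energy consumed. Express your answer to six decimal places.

Δs = (5 − 3.5)/3 = 0.5.
Left endpoints: 3.5, 4, 4.5.
r(3.5) = 2/3, r(4) = 0.625, r(4.5) = 10/17.
Sum = Δs · [r(3.5) + r(4) + r(4.5)].
Sum ≈ 0.939951.

0.939951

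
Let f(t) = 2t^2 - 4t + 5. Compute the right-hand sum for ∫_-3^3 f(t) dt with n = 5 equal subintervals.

Δt = (3 − (-3))/5 = 1.2.
Right endpoints: -1.8, -0.6, 0.6, 1.8, 3.
f(-1.8) = 18.68, f(-0.6) = 8.12, f(0.6) = 3.32, f(1.8) = 4.28, f(3) = 11.
Sum = Δt · [f(-1.8) + f(-0.6) + f(0.6) + f(1.8) + f(3)].
Sum = 54.48.

54.48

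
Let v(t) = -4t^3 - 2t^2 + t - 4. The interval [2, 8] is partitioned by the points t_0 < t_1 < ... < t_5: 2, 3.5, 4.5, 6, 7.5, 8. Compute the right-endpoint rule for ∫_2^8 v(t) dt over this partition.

Subinterval widths: 1.5, 1, 1.5, 1.5, 0.5.
Right endpoints: 3.5, 4.5, 6, 7.5, 8.
v(3.5) = -196.5, v(4.5) = -404.5, v(6) = -934, v(7.5) = -1796.5, v(8) = -2172.
Sum = Σ Δt_i · v(t_i).
Sum = -5881.

-5881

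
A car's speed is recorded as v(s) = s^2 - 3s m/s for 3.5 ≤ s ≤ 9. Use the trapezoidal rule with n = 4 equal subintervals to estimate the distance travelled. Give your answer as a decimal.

Δs = (9 − 3.5)/4 = 1.375.
v(3.5) = 1.75, v(4.875) = 9.140625, v(6.25) = 20.3125, v(7.625) = 35.265625, v(9) = 54.
T_4 = (Δs/2)·[v(s_0) + 2v(s_1) + 2v(s_2) + 2v(s_3) + v(s_4)].
Sum = 127.31640625.

127.31640625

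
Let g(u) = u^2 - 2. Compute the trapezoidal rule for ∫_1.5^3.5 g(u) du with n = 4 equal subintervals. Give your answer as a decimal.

Δu = (3.5 − 1.5)/4 = 0.5.
g(1.5) = 0.25, g(2) = 2, g(2.5) = 4.25, g(3) = 7, g(3.5) = 10.25.
T_4 = (Δu/2)·[g(u_0) + 2g(u_1) + 2g(u_2) + 2g(u_3) + g(u_4)].
Sum = 9.25.

9.25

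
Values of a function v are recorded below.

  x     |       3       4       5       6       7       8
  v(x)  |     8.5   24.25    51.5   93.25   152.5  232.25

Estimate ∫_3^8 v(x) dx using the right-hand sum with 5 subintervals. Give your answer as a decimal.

553.75

Δx = 1.
Sum = 1·[24.25 + 51.5 + 93.25 + 152.5 + 232.25] = 553.75.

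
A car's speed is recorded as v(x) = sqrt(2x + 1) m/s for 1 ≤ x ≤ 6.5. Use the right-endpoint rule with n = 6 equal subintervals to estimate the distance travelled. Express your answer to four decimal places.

Δx = (6.5 − 1)/6 = 11/12.
Right endpoints: 23/12, 17/6, 3.75, 14/3, 67/12, 6.5.
v(23/12) ≈ 2.1985, v(17/6) ≈ 2.5820, v(3.75) ≈ 2.9155, v(14/3) ≈ 3.2146, v(67/12) ≈ 3.4881, v(6.5) ≈ 3.7417.
Sum = Δx · [v(23/12) + v(17/6) + v(3.75) + ...].
Sum ≈ 16.6285.

16.6285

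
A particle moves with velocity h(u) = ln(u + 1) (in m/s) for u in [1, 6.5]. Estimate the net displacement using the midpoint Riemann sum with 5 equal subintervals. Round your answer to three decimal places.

8.244

Δu = (6.5 − 1)/5 = 1.1.
Midpoints: 1.55, 2.65, 3.75, 4.85, 5.95.
h(1.55) ≈ 0.936, h(2.65) ≈ 1.295, h(3.75) ≈ 1.558, h(4.85) ≈ 1.766, h(5.95) ≈ 1.939.
Sum = Δu · [h(1.55) + h(2.65) + h(3.75) + h(4.85) + h(5.95)].
Sum ≈ 8.244.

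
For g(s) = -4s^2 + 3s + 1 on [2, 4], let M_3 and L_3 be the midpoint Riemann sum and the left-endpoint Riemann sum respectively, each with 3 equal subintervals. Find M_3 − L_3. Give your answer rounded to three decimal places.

-13.111

M_3 ≈ -54.37037.
L_3 ≈ -41.25926.
M_3 − L_3 ≈ -13.111.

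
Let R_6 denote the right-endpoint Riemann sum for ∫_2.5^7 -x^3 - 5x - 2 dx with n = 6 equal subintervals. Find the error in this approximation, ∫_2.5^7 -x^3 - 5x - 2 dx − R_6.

137.21484375

Exact integral: ∫_2.5^7 f(x) dx = -706.359375.
R_6 = -843.57421875.
Error = -706.359375 − (-843.57421875) = 137.21484375.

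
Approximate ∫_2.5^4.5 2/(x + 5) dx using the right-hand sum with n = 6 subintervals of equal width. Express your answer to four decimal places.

0.4635

Δx = (4.5 − 2.5)/6 = 1/3.
Right endpoints: 17/6, 19/6, 3.5, 23/6, 25/6, 4.5.
f(17/6) = 12/47, f(19/6) = 12/49, f(3.5) = 4/17, f(23/6) = 12/53, f(25/6) = 12/55, f(4.5) = 4/19.
Sum = Δx · [f(17/6) + f(19/6) + f(3.5) + ...].
Sum ≈ 0.4635.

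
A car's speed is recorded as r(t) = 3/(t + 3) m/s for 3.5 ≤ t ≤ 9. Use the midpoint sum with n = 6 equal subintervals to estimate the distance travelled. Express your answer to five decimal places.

Δt = (9 − 3.5)/6 = 11/12.
Midpoints: 95/24, 4.875, 139/24, 161/24, 7.625, 205/24.
r(95/24) = 72/167, r(4.875) = 8/21, r(139/24) = 72/211, r(161/24) = 72/233, r(7.625) = 24/85, r(205/24) = 72/277.
Sum = Δt · [r(95/24) + r(4.875) + r(139/24) + ...].
Sum ≈ 1.83756.

1.83756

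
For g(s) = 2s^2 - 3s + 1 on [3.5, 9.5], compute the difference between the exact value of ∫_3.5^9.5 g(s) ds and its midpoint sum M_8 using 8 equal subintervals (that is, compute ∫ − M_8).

0.5625

Exact integral: ∫_3.5^9.5 g(s) ds = 432.
M_8 = 431.4375.
Error = 432 − 431.4375 = 0.5625.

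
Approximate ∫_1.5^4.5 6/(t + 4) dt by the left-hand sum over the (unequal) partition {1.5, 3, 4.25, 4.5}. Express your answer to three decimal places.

Subinterval widths: 1.5, 1.25, 0.25.
Left endpoints: 1.5, 3, 4.25.
f(1.5) = 12/11, f(3) = 6/7, f(4.25) = 8/11.
Sum = Σ Δt_i · f(t_i).
Sum ≈ 2.890.

2.890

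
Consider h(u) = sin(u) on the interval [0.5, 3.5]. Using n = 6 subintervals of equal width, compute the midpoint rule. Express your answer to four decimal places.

1.8331

Δu = (3.5 − 0.5)/6 = 0.5.
Midpoints: 0.75, 1.25, 1.75, 2.25, 2.75, 3.25.
h(0.75) ≈ 0.6816, h(1.25) ≈ 0.9490, h(1.75) ≈ 0.9840, h(2.25) ≈ 0.7781, h(2.75) ≈ 0.3817, h(3.25) ≈ -0.1082.
Sum = Δu · [h(0.75) + h(1.25) + h(1.75) + ...].
Sum ≈ 1.8331.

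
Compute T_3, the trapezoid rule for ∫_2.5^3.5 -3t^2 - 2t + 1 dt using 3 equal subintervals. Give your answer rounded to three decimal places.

-32.306

Δt = (3.5 − 2.5)/3 = 1/3.
f(2.5) = -22.75, f(17/6) = -28.75, f(19/6) = -425/12, f(3.5) = -42.75.
T_3 = (Δt/2)·[f(t_0) + 2f(t_1) + 2f(t_2) + f(t_3)].
Sum ≈ -32.306.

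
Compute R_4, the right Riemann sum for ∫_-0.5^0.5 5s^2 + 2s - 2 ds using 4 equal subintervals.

-1.28125

Δs = (0.5 − (-0.5))/4 = 0.25.
Right endpoints: -0.25, 0, 0.25, 0.5.
f(-0.25) = -2.1875, f(0) = -2, f(0.25) = -1.1875, f(0.5) = 0.25.
Sum = Δs · [f(-0.25) + f(0) + f(0.25) + f(0.5)].
Sum = -1.28125.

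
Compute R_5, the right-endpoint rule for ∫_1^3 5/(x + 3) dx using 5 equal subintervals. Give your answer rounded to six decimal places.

1.946304

Δx = (3 − 1)/5 = 0.4.
Right endpoints: 1.4, 1.8, 2.2, 2.6, 3.
f(1.4) = 25/22, f(1.8) = 25/24, f(2.2) = 25/26, f(2.6) = 25/28, f(3) = 5/6.
Sum = Δx · [f(1.4) + f(1.8) + f(2.2) + f(2.6) + f(3)].
Sum ≈ 1.946304.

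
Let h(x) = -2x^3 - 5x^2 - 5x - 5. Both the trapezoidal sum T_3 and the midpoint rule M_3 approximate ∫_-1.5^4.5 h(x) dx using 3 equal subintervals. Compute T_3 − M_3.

T_3 = -491.
M_3 = -407.
T_3 − M_3 = -84.

-84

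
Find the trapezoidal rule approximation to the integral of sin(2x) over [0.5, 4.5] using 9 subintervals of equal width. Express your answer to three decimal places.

0.677

Δx = (4.5 − 0.5)/9 = 4/9.
f(0.5) ≈ 0.841, f(17/18) ≈ 0.950, f(25/18) ≈ 0.356, f(11/6) ≈ -0.501, f(41/18) ≈ -0.988, f(49/18) ≈ -0.744, f(19/6) ≈ 0.050, f(65/18) ≈ 0.807, f(73/18) ≈ 0.967, f(4.5) ≈ 0.412.
T_9 = (Δx/2)·[f(x_0) + 2f(x_1) + ... + 2f(x_{8}) + f(x_9)].
Sum ≈ 0.677.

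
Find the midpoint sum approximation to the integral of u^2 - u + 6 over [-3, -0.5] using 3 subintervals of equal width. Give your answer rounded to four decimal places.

Δu = (-0.5 − (-3))/3 = 5/6.
Midpoints: -31/12, -1.75, -11/12.
f(-31/12) = 2197/144, f(-1.75) = 10.8125, f(-11/12) = 1117/144.
Sum = Δu · [f(-31/12) + f(-1.75) + f(-11/12)].
Sum ≈ 28.1887.

28.1887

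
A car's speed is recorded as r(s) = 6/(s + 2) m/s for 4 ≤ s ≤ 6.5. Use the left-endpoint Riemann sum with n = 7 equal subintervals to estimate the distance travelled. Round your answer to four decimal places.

2.1432

Δs = (6.5 − 4)/7 = 5/14.
Left endpoints: 4, 61/14, 33/7, 71/14, 38/7, 81/14, 43/7.
r(4) = 1, r(61/14) = 84/89, r(33/7) = 42/47, r(71/14) = 28/33, r(38/7) = 21/26, r(81/14) = 84/109, r(43/7) = 14/19.
Sum = Δs · [r(4) + r(61/14) + r(33/7) + ...].
Sum ≈ 2.1432.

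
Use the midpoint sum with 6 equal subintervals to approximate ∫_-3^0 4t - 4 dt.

-30

Δt = (0 − (-3))/6 = 0.5.
Midpoints: -2.75, -2.25, -1.75, -1.25, -0.75, -0.25.
f(-2.75) = -15, f(-2.25) = -13, f(-1.75) = -11, f(-1.25) = -9, f(-0.75) = -7, f(-0.25) = -5.
Sum = Δt · [f(-2.75) + f(-2.25) + f(-1.75) + ...].
Sum = -30.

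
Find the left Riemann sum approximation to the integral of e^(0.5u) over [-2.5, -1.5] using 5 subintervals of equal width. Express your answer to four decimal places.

0.3534

Δu = (-1.5 − (-2.5))/5 = 0.2.
Left endpoints: -2.5, -2.3, -2.1, -1.9, -1.7.
f(-2.5) ≈ 0.2865, f(-2.3) ≈ 0.3166, f(-2.1) ≈ 0.3499, f(-1.9) ≈ 0.3867, f(-1.7) ≈ 0.4274.
Sum = Δu · [f(-2.5) + f(-2.3) + f(-2.1) + f(-1.9) + f(-1.7)].
Sum ≈ 0.3534.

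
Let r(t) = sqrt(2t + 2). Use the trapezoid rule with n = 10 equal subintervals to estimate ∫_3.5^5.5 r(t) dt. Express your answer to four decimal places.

6.6239

Δt = (5.5 − 3.5)/10 = 0.2.
r(3.5) ≈ 3.0000, r(3.7) ≈ 3.0659, r(3.9) ≈ 3.1305, r(4.1) ≈ 3.1937, r(4.3) ≈ 3.2558, r(4.5) ≈ 3.3166, r(4.7) ≈ 3.3764, r(4.9) ≈ 3.4351, r(5.1) ≈ 3.4928, r(5.3) ≈ 3.5496, r(5.5) ≈ 3.6056.
T_10 = (Δt/2)·[r(t_0) + 2r(t_1) + ... + 2r(t_{9}) + r(t_10)].
Sum ≈ 6.6239.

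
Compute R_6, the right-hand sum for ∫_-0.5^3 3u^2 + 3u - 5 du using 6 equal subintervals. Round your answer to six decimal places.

Δu = (3 − (-0.5))/6 = 7/12.
Right endpoints: 1/12, 2/3, 1.25, 11/6, 29/12, 3.
f(1/12) = -227/48, f(2/3) = -5/3, f(1.25) = 3.4375, f(11/6) = 127/12, f(29/12) = 949/48, f(3) = 31.
Sum = Δu · [f(1/12) + f(2/3) + f(1.25) + ...].
Sum ≈ 34.064236.

34.064236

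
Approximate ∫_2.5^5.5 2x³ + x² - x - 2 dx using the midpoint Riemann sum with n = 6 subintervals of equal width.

468.6875

Δx = (5.5 − 2.5)/6 = 0.5.
Midpoints: 2.75, 3.25, 3.75, 4.25, 4.75, 5.25.
f(2.75) = 44.40625, f(3.25) = 73.96875, f(3.75) = 113.78125, f(4.25) = 165.34375, f(4.75) = 230.15625, f(5.25) = 309.71875.
Sum = Δx · [f(2.75) + f(3.25) + f(3.75) + ...].
Sum = 468.6875.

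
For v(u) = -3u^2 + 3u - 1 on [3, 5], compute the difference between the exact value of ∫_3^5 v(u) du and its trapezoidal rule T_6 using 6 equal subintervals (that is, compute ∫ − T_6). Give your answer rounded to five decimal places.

Exact integral: ∫_3^5 v(u) du = -76.
T_6 ≈ -76.1111111.
Error ≈ -76 − (-76.1111111) ≈ 0.11111.

0.11111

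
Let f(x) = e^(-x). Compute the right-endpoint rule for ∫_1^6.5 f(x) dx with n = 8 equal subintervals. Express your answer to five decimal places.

Δx = (6.5 − 1)/8 = 0.6875.
Right endpoints: 1.6875, 2.375, 3.0625, 3.75, 4.4375, 5.125, 5.8125, 6.5.
f(1.6875) ≈ 0.18498, f(2.375) ≈ 0.09301, f(3.0625) ≈ 0.04677, f(3.75) ≈ 0.02352, f(4.4375) ≈ 0.01183, f(5.125) ≈ 0.00595, f(5.8125) ≈ 0.00299, f(6.5) ≈ 0.00150.
Sum = Δx · [f(1.6875) + f(2.375) + f(3.0625) + ...].
Sum ≈ 0.25475.

0.25475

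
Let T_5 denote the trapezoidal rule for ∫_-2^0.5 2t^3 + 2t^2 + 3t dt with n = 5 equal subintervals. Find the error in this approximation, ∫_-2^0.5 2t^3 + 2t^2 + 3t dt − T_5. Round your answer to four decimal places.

Exact integral: ∫_-2^0.5 f(t) dt ≈ -8.177083.
T_5 = -8.4375.
Error ≈ -8.177083 − (-8.4375) ≈ 0.2604.

0.2604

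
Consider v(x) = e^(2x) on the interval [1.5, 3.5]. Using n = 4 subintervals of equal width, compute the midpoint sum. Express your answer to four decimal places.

516.4831

Δx = (3.5 − 1.5)/4 = 0.5.
Midpoints: 1.75, 2.25, 2.75, 3.25.
v(1.75) ≈ 33.1155, v(2.25) ≈ 90.0171, v(2.75) ≈ 244.6919, v(3.25) ≈ 665.1416.
Sum = Δx · [v(1.75) + v(2.25) + v(2.75) + v(3.25)].
Sum ≈ 516.4831.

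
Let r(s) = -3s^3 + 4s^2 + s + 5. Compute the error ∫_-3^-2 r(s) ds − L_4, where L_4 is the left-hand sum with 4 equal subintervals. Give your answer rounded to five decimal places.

-9.77604

Exact integral: ∫_-3^-2 r(s) ds ≈ 76.5833333.
L_4 = 86.359375.
Error ≈ 76.5833333 − 86.359375 ≈ -9.77604.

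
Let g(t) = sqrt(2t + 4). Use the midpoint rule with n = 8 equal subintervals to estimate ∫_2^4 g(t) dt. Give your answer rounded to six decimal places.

6.314103

Δt = (4 − 2)/8 = 0.25.
Midpoints: 2.125, 2.375, 2.625, 2.875, 3.125, 3.375, 3.625, 3.875.
g(2.125) ≈ 2.872281, g(2.375) ≈ 2.958040, g(2.625) ≈ 3.041381, g(2.875) ≈ 3.122499, g(3.125) ≈ 3.201562, g(3.375) ≈ 3.278719, g(3.625) ≈ 3.354102, g(3.875) ≈ 3.427827.
Sum = Δt · [g(2.125) + g(2.375) + g(2.625) + ...].
Sum ≈ 6.314103.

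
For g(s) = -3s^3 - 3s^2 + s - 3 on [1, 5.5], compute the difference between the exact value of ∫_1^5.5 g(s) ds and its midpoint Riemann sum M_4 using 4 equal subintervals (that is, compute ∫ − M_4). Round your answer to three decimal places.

-15.306

Exact integral: ∫_1^5.5 g(s) ds = -849.796875.
M_4 ≈ -834.49072.
Error ≈ -849.796875 − (-834.49072) ≈ -15.306.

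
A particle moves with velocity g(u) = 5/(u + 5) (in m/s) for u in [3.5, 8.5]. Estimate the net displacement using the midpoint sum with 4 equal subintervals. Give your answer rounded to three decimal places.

2.310

Δu = (8.5 − 3.5)/4 = 1.25.
Midpoints: 4.125, 5.375, 6.625, 7.875.
g(4.125) = 40/73, g(5.375) = 40/83, g(6.625) = 40/93, g(7.875) = 40/103.
Sum = Δu · [g(4.125) + g(5.375) + g(6.625) + g(7.875)].
Sum ≈ 2.310.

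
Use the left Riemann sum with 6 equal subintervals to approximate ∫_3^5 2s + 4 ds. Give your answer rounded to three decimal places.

23.333

Δs = (5 − 3)/6 = 1/3.
Left endpoints: 3, 10/3, 11/3, 4, 13/3, 14/3.
f(3) = 10, f(10/3) = 32/3, f(11/3) = 34/3, f(4) = 12, f(13/3) = 38/3, f(14/3) = 40/3.
Sum = Δs · [f(3) + f(10/3) + f(11/3) + ...].
Sum ≈ 23.333.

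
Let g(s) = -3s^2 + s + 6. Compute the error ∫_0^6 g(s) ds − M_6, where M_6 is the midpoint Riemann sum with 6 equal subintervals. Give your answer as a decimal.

-1.5

Exact integral: ∫_0^6 g(s) ds = -162.
M_6 = -160.5.
Error = -162 − (-160.5) = -1.5.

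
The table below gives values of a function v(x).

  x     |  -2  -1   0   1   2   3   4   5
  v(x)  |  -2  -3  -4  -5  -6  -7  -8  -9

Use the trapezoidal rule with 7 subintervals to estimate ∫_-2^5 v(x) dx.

-38.5

Δx = 1.
T_7 = (1/2)·[(-2) + 2·(-3) + 2·(-4) + 2·(-5) + 2·(-6) + 2·(-7) + 2·(-8) + (-9)] = -38.5.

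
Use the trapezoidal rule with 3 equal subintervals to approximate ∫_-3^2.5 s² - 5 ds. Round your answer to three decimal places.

-10.211

Δs = (2.5 − (-3))/3 = 11/6.
f(-3) = 4, f(-7/6) = -131/36, f(2/3) = -41/9, f(2.5) = 1.25.
T_3 = (Δs/2)·[f(s_0) + 2f(s_1) + 2f(s_2) + f(s_3)].
Sum ≈ -10.211.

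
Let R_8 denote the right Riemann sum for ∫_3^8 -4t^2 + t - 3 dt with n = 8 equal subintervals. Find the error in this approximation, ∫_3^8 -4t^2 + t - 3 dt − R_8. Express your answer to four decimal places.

Exact integral: ∫_3^8 f(t) dt ≈ -634.166667.
R_8 = -702.65625.
Error ≈ -634.166667 − (-702.65625) ≈ 68.4896.

68.4896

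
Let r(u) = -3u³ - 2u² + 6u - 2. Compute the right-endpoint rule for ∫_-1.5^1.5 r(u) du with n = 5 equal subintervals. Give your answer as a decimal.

Δu = (1.5 − (-1.5))/5 = 0.6.
Right endpoints: -0.9, -0.3, 0.3, 0.9, 1.5.
r(-0.9) = -6.833, r(-0.3) = -3.899, r(0.3) = -0.461, r(0.9) = -0.407, r(1.5) = -7.625.
Sum = Δu · [r(-0.9) + r(-0.3) + r(0.3) + r(0.9) + r(1.5)].
Sum = -11.535.

-11.535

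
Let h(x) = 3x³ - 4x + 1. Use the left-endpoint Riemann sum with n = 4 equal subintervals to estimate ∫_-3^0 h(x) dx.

-69.421875

Δx = (0 − (-3))/4 = 0.75.
Left endpoints: -3, -2.25, -1.5, -0.75.
h(-3) = -68, h(-2.25) = -24.171875, h(-1.5) = -3.125, h(-0.75) = 2.734375.
Sum = Δx · [h(-3) + h(-2.25) + h(-1.5) + h(-0.75)].
Sum = -69.421875.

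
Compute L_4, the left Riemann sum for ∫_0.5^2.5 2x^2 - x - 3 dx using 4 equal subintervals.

-1

Δx = (2.5 − 0.5)/4 = 0.5.
Left endpoints: 0.5, 1, 1.5, 2.
f(0.5) = -3, f(1) = -2, f(1.5) = 0, f(2) = 3.
Sum = Δx · [f(0.5) + f(1) + f(1.5) + f(2)].
Sum = -1.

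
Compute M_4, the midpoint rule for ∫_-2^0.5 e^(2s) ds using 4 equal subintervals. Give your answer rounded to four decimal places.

Δs = (0.5 − (-2))/4 = 0.625.
Midpoints: -1.6875, -1.0625, -0.4375, 0.1875.
f(-1.6875) ≈ 0.0342, f(-1.0625) ≈ 0.1194, f(-0.4375) ≈ 0.4169, f(0.1875) ≈ 1.4550.
Sum = Δs · [f(-1.6875) + f(-1.0625) + f(-0.4375) + f(0.1875)].
Sum ≈ 1.2659.

1.2659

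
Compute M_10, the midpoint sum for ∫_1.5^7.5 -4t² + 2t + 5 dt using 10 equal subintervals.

-473.28

Δt = (7.5 − 1.5)/10 = 0.6.
Midpoints: 1.8, 2.4, 3, 3.6, 4.2, 4.8, 5.4, 6, 6.6, 7.2.
f(1.8) = -4.36, f(2.4) = -13.24, f(3) = -25, f(3.6) = -39.64, f(4.2) = -57.16, f(4.8) = -77.56, f(5.4) = -100.84, f(6) = -127, f(6.6) = -156.04, f(7.2) = -187.96.
Sum = Δt · [f(1.8) + f(2.4) + f(3) + ...].
Sum = -473.28.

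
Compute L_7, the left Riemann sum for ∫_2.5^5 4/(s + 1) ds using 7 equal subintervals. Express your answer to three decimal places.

Δs = (5 − 2.5)/7 = 5/14.
Left endpoints: 2.5, 20/7, 45/14, 25/7, 55/14, 30/7, 65/14.
f(2.5) = 8/7, f(20/7) = 28/27, f(45/14) = 56/59, f(25/7) = 0.875, f(55/14) = 56/69, f(30/7) = 28/37, f(65/14) = 56/79.
Sum = Δs · [f(2.5) + f(20/7) + f(45/14) + ...].
Sum ≈ 2.243.

2.243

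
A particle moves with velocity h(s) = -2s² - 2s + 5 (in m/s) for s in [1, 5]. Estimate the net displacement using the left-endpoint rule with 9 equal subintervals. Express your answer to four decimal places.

Δs = (5 − 1)/9 = 4/9.
Left endpoints: 1, 13/9, 17/9, 7/3, 25/9, 29/9, 11/3, 37/9, 41/9.
h(1) = 1, h(13/9) = -167/81, h(17/9) = -479/81, h(7/3) = -95/9, h(25/9) = -1295/81, h(29/9) = -1799/81, h(11/3) = -263/9, h(37/9) = -2999/81, h(41/9) = -3695/81.
Sum = Δs · [h(1) + h(13/9) + h(17/9) + ...].
Sum ≈ -74.4856.

-74.4856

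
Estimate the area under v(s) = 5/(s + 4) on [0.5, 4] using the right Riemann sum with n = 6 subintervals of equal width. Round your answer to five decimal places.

2.73981

Δs = (4 − 0.5)/6 = 7/12.
Right endpoints: 13/12, 5/3, 2.25, 17/6, 41/12, 4.
v(13/12) = 60/61, v(5/3) = 15/17, v(2.25) = 0.8, v(17/6) = 30/41, v(41/12) = 60/89, v(4) = 0.625.
Sum = Δs · [v(13/12) + v(5/3) + v(2.25) + ...].
Sum ≈ 2.73981.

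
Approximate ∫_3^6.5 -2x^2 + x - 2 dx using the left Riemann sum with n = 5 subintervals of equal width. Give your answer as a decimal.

Δx = (6.5 − 3)/5 = 0.7.
Left endpoints: 3, 3.7, 4.4, 5.1, 5.8.
f(3) = -17, f(3.7) = -25.68, f(4.4) = -36.32, f(5.1) = -48.92, f(5.8) = -63.48.
Sum = Δx · [f(3) + f(3.7) + f(4.4) + f(5.1) + f(5.8)].
Sum = -133.98.

-133.98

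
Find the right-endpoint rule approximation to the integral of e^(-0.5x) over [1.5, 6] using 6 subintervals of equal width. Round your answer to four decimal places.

Δx = (6 − 1.5)/6 = 0.75.
Right endpoints: 2.25, 3, 3.75, 4.5, 5.25, 6.
f(2.25) ≈ 0.3247, f(3) ≈ 0.2231, f(3.75) ≈ 0.1534, f(4.5) ≈ 0.1054, f(5.25) ≈ 0.0724, f(6) ≈ 0.0498.
Sum = Δx · [f(2.25) + f(3) + f(3.75) + ...].
Sum ≈ 0.6966.

0.6966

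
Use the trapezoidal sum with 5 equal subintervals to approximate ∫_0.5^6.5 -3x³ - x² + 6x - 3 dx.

Δx = (6.5 − 0.5)/5 = 1.2.
f(0.5) = -0.625, f(1.7) = -10.429, f(2.9) = -67.177, f(4.1) = -201.973, f(5.3) = -445.921, f(6.5) = -830.125.
T_5 = (Δx/2)·[f(x_0) + 2f(x_1) + ... + 2f(x_{4}) + f(x_5)].
Sum = -1369.05.

-1369.05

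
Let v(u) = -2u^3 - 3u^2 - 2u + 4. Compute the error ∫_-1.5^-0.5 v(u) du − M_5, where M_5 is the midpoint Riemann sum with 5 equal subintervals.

0.01

Exact integral: ∫_-1.5^-0.5 v(u) du = 5.25.
M_5 = 5.24.
Error = 5.25 − 5.24 = 0.01.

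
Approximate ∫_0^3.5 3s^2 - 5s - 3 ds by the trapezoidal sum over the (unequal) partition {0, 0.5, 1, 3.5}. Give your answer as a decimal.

Subinterval widths: 0.5, 0.5, 2.5.
f(0) = -3, f(0.5) = -4.75, f(1) = -5, f(3.5) = 16.25.
On each subinterval the trapezoid contributes (Δs_i/2)·[f(s_{i-1}) + f(s_i)].
Sum = 9.6875.

9.6875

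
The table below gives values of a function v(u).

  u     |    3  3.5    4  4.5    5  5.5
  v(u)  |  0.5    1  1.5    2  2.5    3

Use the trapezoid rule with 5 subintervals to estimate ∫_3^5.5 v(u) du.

Δu = 0.5.
T_5 = (0.5/2)·[0.5 + 2·1 + 2·1.5 + 2·2 + 2·2.5 + 3] = 4.375.

4.375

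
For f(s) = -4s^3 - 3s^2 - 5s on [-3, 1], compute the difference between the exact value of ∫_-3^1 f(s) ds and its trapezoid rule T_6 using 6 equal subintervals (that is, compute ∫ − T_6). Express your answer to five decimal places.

-2.66667

Exact integral: ∫_-3^1 f(s) ds = 72.
T_6 ≈ 74.6666667.
Error ≈ 72 − 74.6666667 ≈ -2.66667.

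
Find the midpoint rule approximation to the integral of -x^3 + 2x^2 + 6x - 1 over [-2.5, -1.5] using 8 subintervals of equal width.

3.65625

Δx = (-1.5 − (-2.5))/8 = 0.125.
Midpoints: -2.4375, -2.3125, -2.1875, -2.0625, -1.9375, -1.8125, -1.6875, -1.5625.
f(-2.4375) = 43991/4096, f(-2.3125) = 33533/4096, f(-2.1875) = 24219/4096, f(-2.0625) = 16001/4096, f(-1.9375) = 8831/4096, f(-1.8125) = 2661/4096, f(-1.6875) = -2557/4096, f(-1.5625) = -6871/4096.
Sum = Δx · [f(-2.4375) + f(-2.3125) + f(-2.1875) + ...].
Sum = 3.65625.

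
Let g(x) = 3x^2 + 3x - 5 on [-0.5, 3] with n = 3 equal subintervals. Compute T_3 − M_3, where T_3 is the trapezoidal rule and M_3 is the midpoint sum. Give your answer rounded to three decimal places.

3.573

T_3 ≈ 25.13194.
M_3 ≈ 21.55903.
T_3 − M_3 ≈ 3.573.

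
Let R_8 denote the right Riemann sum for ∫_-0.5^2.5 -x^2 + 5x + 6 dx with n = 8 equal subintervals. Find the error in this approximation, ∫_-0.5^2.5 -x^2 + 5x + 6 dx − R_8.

Exact integral: ∫_-0.5^2.5 f(x) dx = 27.75.
R_8 = 29.3671875.
Error = 27.75 − 29.3671875 = -1.6171875.

-1.6171875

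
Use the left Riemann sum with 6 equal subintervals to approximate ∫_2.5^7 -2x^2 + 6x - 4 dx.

Δx = (7 − 2.5)/6 = 0.75.
Left endpoints: 2.5, 3.25, 4, 4.75, 5.5, 6.25.
f(2.5) = -1.5, f(3.25) = -5.625, f(4) = -12, f(4.75) = -20.625, f(5.5) = -31.5, f(6.25) = -44.625.
Sum = Δx · [f(2.5) + f(3.25) + f(4) + ...].
Sum = -86.90625.

-86.90625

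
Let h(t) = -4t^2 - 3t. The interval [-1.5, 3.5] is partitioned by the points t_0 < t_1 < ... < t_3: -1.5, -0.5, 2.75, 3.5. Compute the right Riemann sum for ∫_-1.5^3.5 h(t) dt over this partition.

Subinterval widths: 1, 3.25, 0.75.
Right endpoints: -0.5, 2.75, 3.5.
h(-0.5) = 0.5, h(2.75) = -38.5, h(3.5) = -59.5.
Sum = Σ Δt_i · h(t_i).
Sum = -169.25.

-169.25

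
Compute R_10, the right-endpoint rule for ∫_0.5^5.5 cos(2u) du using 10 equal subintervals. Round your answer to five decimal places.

-0.97666

Δu = (5.5 − 0.5)/10 = 0.5.
Right endpoints: 1, 1.5, 2, 2.5, 3, 3.5, 4, 4.5, 5, 5.5.
f(1) ≈ -0.41615, f(1.5) ≈ -0.98999, f(2) ≈ -0.65364, f(2.5) ≈ 0.28366, f(3) ≈ 0.96017, f(3.5) ≈ 0.75390, f(4) ≈ -0.14550, f(4.5) ≈ -0.91113, f(5) ≈ -0.83907, f(5.5) ≈ 0.00443.
Sum = Δu · [f(1) + f(1.5) + f(2) + ...].
Sum ≈ -0.97666.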